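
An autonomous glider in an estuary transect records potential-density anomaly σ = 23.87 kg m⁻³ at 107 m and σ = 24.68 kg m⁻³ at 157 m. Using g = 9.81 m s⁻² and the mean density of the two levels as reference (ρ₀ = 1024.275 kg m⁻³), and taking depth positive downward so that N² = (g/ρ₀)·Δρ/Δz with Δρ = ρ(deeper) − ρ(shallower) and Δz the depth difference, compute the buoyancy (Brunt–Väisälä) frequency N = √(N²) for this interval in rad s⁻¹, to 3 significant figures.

0.0125 rad s⁻¹

Δρ = 1024.68 − 1023.87 = 0.81 kg m⁻³ over Δz = 157 − 107 = 50 m.
N² = (9.81/1024.275) × (0.81/50) = 1.5516 × 10⁻⁴ s⁻².
N = √(1.5516 × 10⁻⁴) = 0.012456 rad s⁻¹ ≈ 0.0125 rad s⁻¹.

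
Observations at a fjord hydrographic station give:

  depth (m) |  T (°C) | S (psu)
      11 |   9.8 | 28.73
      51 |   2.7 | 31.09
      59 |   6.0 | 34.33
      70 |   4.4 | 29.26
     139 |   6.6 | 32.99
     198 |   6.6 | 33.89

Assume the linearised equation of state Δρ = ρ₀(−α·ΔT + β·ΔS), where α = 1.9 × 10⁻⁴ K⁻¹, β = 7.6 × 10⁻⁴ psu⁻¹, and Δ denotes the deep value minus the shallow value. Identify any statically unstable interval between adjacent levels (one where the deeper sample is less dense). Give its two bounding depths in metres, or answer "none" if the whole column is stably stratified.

59–70 m

Evaluate Δρ/ρ₀ = −αΔT + βΔS across each adjacent pair:
  11–51 m: −αΔT+βΔS = −(1.9 × 10⁻⁴)(-7.1)+(7.6 × 10⁻⁴)(+2.36) = 3.1 × 10⁻³ → stable
  51–59 m: −αΔT+βΔS = −(1.9 × 10⁻⁴)(+3.3)+(7.6 × 10⁻⁴)(+3.24) = 1.8 × 10⁻³ → stable
  59–70 m: −αΔT+βΔS = −(1.9 × 10⁻⁴)(-1.6)+(7.6 × 10⁻⁴)(-5.07) = -3.5 × 10⁻³ → UNSTABLE
  70–139 m: −αΔT+βΔS = −(1.9 × 10⁻⁴)(+2.2)+(7.6 × 10⁻⁴)(+3.73) = 2.4 × 10⁻³ → stable
  139–198 m: −αΔT+βΔS = −(1.9 × 10⁻⁴)(+0.0)+(7.6 × 10⁻⁴)(+0.90) = 6.8 × 10⁻⁴ → stable
The 59–70 m interval has Δρ < 0: lighter water underlies denser water.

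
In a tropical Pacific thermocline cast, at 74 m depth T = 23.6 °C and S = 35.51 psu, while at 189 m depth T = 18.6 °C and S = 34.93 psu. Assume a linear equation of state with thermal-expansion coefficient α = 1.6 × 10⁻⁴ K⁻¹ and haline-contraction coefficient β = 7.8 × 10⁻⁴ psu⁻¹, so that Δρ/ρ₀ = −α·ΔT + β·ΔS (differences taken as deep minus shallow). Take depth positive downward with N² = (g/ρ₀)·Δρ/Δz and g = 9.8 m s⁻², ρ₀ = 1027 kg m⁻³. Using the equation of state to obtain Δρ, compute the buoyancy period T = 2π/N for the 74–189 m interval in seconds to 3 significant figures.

ΔT = -5.0 K, ΔS = -0.58 psu (deep − shallow).
Δρ/ρ₀ = −αΔT + βΔS = 8.00 × 10⁻⁴ − 4.524 × 10⁻⁴ = 3.476 × 10⁻⁴, so Δρ ≈ 0.3570 kg m⁻³.
N² = (g/ρ₀)·Δρ/Δz = g·(Δρ/ρ₀)/Δz = 9.8 × 3.476 × 10⁻⁴ / 115 = 2.9622 × 10⁻⁵ s⁻².
N = √(2.9622 × 10⁻⁵) = 5.4426 × 10⁻³ rad s⁻¹ → T = 2π/N = 1.1544 × 10³ s ≈ 1.15 × 10³ s.

1.15 × 10³ s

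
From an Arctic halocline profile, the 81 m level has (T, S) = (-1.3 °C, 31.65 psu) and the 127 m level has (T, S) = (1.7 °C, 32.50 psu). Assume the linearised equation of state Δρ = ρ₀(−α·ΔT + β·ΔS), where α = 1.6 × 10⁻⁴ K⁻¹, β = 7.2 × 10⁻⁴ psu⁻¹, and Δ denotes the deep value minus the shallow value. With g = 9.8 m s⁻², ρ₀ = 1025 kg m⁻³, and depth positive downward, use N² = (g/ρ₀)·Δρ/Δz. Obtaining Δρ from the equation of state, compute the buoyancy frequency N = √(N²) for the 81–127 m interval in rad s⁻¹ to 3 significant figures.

ΔT = +3.0 K, ΔS = +0.85 psu (deep − shallow).
Δρ/ρ₀ = −αΔT + βΔS = -4.80 × 10⁻⁴ + 6.12 × 10⁻⁴ = 1.32 × 10⁻⁴, so Δρ ≈ 0.1353 kg m⁻³.
N² = (g/ρ₀)·Δρ/Δz = g·(Δρ/ρ₀)/Δz = 9.8 × 1.32 × 10⁻⁴ / 46 = 2.8122 × 10⁻⁵ s⁻².
N = √(2.8122 × 10⁻⁵) = 5.3030 × 10⁻³ rad s⁻¹ ≈ 5.30 × 10⁻³ rad s⁻¹.

5.30 × 10⁻³ rad s⁻¹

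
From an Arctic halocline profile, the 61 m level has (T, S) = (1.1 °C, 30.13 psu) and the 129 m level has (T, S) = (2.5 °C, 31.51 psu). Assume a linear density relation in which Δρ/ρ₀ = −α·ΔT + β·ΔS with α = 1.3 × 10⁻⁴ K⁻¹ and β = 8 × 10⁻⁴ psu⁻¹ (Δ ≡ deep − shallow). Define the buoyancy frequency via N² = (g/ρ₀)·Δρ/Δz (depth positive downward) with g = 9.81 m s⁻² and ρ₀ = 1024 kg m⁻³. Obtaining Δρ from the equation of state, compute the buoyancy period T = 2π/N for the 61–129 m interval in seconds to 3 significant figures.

545 s

ΔT = +1.4 K, ΔS = +1.38 psu (deep − shallow).
Δρ/ρ₀ = −αΔT + βΔS = -1.82 × 10⁻⁴ + 1.104 × 10⁻³ = 9.22 × 10⁻⁴, so Δρ ≈ 0.9441 kg m⁻³.
N² = (g/ρ₀)·Δρ/Δz = g·(Δρ/ρ₀)/Δz = 9.81 × 9.22 × 10⁻⁴ / 68 = 1.3301 × 10⁻⁴ s⁻².
N = √(1.3301 × 10⁻⁴) = 0.011533 rad s⁻¹ → T = 2π/N = 544.80 s ≈ 545 s.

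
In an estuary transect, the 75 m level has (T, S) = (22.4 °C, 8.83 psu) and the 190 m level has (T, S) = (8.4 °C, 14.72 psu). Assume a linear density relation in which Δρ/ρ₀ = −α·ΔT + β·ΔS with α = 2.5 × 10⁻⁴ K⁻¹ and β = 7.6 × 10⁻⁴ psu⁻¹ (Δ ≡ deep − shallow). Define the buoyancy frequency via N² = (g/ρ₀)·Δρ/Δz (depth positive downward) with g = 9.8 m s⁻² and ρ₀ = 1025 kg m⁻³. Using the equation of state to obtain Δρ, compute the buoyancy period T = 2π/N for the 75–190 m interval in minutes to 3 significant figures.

ΔT = -14.0 K, ΔS = +5.89 psu (deep − shallow).
Δρ/ρ₀ = −αΔT + βΔS = 3.50 × 10⁻³ + 4.4764 × 10⁻³ = 7.9764 × 10⁻³, so Δρ ≈ 8.176 kg m⁻³.
N² = (g/ρ₀)·Δρ/Δz = g·(Δρ/ρ₀)/Δz = 9.8 × 7.9764 × 10⁻³ / 115 = 6.7973 × 10⁻⁴ s⁻².
N = √(6.7973 × 10⁻⁴) = 0.026072 rad s⁻¹ → T = 2π/N = 240.99 s = 4.0165 min ≈ 4.02 min.

4.02 min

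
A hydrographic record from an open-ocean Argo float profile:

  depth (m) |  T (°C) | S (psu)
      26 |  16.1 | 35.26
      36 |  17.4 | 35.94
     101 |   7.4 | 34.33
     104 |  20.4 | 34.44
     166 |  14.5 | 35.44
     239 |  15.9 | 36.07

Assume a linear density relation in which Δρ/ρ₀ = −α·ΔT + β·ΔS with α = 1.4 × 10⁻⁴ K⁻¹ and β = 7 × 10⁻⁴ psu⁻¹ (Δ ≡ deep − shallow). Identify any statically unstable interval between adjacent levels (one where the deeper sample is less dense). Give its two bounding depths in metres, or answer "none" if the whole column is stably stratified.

Evaluate Δρ/ρ₀ = −αΔT + βΔS across each adjacent pair:
  26–36 m: −αΔT+βΔS = −(1.4 × 10⁻⁴)(+1.3)+(7 × 10⁻⁴)(+0.68) = 2.9 × 10⁻⁴ → stable
  36–101 m: −αΔT+βΔS = −(1.4 × 10⁻⁴)(-10.0)+(7 × 10⁻⁴)(-1.61) = 2.7 × 10⁻⁴ → stable
  101–104 m: −αΔT+βΔS = −(1.4 × 10⁻⁴)(+13.0)+(7 × 10⁻⁴)(+0.11) = -1.7 × 10⁻³ → UNSTABLE
  104–166 m: −αΔT+βΔS = −(1.4 × 10⁻⁴)(-5.9)+(7 × 10⁻⁴)(+1.00) = 1.5 × 10⁻³ → stable
  166–239 m: −αΔT+βΔS = −(1.4 × 10⁻⁴)(+1.4)+(7 × 10⁻⁴)(+0.63) = 2.4 × 10⁻⁴ → stable
The 101–104 m interval has Δρ < 0: lighter water underlies denser water.

101–104 m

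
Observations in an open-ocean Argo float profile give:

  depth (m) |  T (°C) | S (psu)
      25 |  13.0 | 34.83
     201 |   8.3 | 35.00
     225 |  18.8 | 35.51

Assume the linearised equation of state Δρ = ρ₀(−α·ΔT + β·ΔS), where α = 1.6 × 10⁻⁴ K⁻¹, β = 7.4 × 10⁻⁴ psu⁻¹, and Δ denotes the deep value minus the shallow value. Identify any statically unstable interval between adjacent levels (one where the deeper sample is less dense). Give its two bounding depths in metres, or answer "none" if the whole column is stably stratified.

201–225 m

Evaluate Δρ/ρ₀ = −αΔT + βΔS across each adjacent pair:
  25–201 m: −αΔT+βΔS = −(1.6 × 10⁻⁴)(-4.7)+(7.4 × 10⁻⁴)(+0.17) = 8.8 × 10⁻⁴ → stable
  201–225 m: −αΔT+βΔS = −(1.6 × 10⁻⁴)(+10.5)+(7.4 × 10⁻⁴)(+0.51) = -1.3 × 10⁻³ → UNSTABLE
The 201–225 m interval has Δρ < 0: lighter water underlies denser water.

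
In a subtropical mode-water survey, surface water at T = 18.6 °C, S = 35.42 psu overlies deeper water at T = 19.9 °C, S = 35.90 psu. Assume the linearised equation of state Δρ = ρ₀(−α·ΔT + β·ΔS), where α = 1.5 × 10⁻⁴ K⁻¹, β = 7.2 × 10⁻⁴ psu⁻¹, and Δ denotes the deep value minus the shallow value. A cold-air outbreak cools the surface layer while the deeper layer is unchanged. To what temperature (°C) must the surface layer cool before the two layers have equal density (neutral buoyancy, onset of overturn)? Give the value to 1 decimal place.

17.6 °C

Neutral buoyancy requires Δρ = 0, i.e. −α(T_deep − T_surf′) + β(S_deep − S_surf) = 0.
T_surf′ = T_deep − (β/α)·ΔS = 19.9 − (7.2 × 10⁻⁴/1.5 × 10⁻⁴)·(+0.48) = 17.596 °C.
Cooling required: 18.6 − (17.596) = 1.004 °C.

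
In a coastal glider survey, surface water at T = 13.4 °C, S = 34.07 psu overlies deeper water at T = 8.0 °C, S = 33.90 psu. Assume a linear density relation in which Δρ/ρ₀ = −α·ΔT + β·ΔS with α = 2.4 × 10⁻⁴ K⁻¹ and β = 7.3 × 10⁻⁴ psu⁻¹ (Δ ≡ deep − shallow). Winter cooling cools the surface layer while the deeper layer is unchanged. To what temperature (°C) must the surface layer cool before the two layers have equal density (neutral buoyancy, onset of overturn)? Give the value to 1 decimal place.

Neutral buoyancy requires Δρ = 0, i.e. −α(T_deep − T_surf′) + β(S_deep − S_surf) = 0.
T_surf′ = T_deep − (β/α)·ΔS = 8.0 − (7.3 × 10⁻⁴/2.4 × 10⁻⁴)·(-0.17) = 8.517 °C.
Cooling required: 13.4 − (8.517) = 4.883 °C.

8.5 °C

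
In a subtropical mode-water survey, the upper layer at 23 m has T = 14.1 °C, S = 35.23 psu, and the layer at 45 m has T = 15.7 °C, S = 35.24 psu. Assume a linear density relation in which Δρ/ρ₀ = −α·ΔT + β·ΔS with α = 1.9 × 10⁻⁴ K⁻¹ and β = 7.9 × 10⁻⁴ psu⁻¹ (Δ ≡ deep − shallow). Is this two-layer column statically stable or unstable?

unstable

ΔT = 15.7 − 14.1 = +1.6 K and ΔS = 35.24 − 35.23 = +0.01 psu (deep − shallow).
−αΔT = -3.04 × 10⁻⁴; βΔS = 7.90 × 10⁻⁶; sum Δρ/ρ₀ = -2.961 × 10⁻⁴.
Δρ/ρ₀ < 0, so Δρ < 0: deeper water is lighter → statically unstable; the column would overturn.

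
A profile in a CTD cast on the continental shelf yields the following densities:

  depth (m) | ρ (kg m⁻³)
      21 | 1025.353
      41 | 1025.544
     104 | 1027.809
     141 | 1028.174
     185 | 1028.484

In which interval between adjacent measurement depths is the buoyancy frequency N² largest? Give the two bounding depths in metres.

41–104 m

Compute the density gradient over each adjacent pair:
  21–41 m: Δρ/Δz = 0.191/20 = 9.5 × 10⁻³ kg m⁻⁴
  41–104 m: Δρ/Δz = 2.265/63 = 0.036 kg m⁻⁴
  104–141 m: Δρ/Δz = 0.365/37 = 9.9 × 10⁻³ kg m⁻⁴
  141–185 m: Δρ/Δz = 0.310/44 = 7.0 × 10⁻³ kg m⁻⁴
The largest gradient is in the 41–104 m interval — the pycnocline.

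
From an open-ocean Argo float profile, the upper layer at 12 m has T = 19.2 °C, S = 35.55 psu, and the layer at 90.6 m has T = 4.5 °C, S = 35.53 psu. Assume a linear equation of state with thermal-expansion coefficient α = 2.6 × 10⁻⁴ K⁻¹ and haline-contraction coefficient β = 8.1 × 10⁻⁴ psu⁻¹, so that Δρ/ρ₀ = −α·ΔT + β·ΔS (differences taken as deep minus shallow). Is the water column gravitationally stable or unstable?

ΔT = 4.5 − 19.2 = -14.7 K and ΔS = 35.53 − 35.55 = -0.02 psu (deep − shallow).
−αΔT = 3.822 × 10⁻³; βΔS = -1.62 × 10⁻⁵; sum Δρ/ρ₀ = 3.8058 × 10⁻³.
Δρ/ρ₀ > 0, so Δρ > 0: deeper water is denser → statically stable.

stable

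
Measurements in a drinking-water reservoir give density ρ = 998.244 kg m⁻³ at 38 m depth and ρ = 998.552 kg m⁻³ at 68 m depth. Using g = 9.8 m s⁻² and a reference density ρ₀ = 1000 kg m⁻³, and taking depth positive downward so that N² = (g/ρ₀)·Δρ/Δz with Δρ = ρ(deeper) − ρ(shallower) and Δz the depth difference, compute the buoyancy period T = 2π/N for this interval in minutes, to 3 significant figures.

Δρ = 998.552 − 998.244 = 0.308 kg m⁻³ over Δz = 68 − 38 = 30 m.
N² = (9.8/1000) × (0.308/30) = 1.0061 × 10⁻⁴ s⁻².
N = √(1.0061 × 10⁻⁴) = 0.010030 rad s⁻¹, so T = 2π/N = 626.44 s = 10.441 min ≈ 10.4 min.

10.4 min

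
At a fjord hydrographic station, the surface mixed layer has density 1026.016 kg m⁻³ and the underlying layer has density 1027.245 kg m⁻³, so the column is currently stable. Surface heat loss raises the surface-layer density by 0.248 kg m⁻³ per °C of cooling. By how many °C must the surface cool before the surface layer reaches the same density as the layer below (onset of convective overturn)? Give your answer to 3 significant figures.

4.96 °C

Density deficit of the surface layer: 1027.245 − 1026.016 = 1.229 kg m⁻³.
Required change = 1.229 / 0.248 = 4.96 °C.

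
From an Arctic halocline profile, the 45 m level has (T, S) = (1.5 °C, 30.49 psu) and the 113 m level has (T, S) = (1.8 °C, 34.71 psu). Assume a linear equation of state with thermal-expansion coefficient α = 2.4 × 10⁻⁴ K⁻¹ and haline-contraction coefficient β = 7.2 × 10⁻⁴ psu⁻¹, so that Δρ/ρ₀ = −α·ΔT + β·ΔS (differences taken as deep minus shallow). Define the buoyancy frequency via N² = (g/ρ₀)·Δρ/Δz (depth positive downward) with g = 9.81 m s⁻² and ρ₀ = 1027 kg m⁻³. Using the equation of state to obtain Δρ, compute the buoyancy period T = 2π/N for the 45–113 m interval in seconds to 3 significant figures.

304 s

ΔT = +0.3 K, ΔS = +4.22 psu (deep − shallow).
Δρ/ρ₀ = −αΔT + βΔS = -7.20 × 10⁻⁵ + 3.0384 × 10⁻³ = 2.9664 × 10⁻³, so Δρ ≈ 3.046 kg m⁻³.
N² = (g/ρ₀)·Δρ/Δz = g·(Δρ/ρ₀)/Δz = 9.81 × 2.9664 × 10⁻³ / 68 = 4.2795 × 10⁻⁴ s⁻².
N = √(4.2795 × 10⁻⁴) = 0.020687 rad s⁻¹ → T = 2π/N = 303.73 s ≈ 304 s.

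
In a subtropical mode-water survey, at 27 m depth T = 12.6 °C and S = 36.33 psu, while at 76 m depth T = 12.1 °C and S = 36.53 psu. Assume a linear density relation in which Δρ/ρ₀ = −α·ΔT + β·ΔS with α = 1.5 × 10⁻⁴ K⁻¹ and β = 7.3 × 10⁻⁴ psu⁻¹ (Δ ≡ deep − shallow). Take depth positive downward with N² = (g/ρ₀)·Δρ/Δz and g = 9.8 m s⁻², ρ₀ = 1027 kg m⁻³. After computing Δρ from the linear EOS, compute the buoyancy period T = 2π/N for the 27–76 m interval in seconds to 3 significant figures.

945 s

ΔT = -0.5 K, ΔS = +0.20 psu (deep − shallow).
Δρ/ρ₀ = −αΔT + βΔS = 7.50 × 10⁻⁵ + 1.46 × 10⁻⁴ = 2.21 × 10⁻⁴, so Δρ ≈ 0.2270 kg m⁻³.
N² = (g/ρ₀)·Δρ/Δz = g·(Δρ/ρ₀)/Δz = 9.8 × 2.21 × 10⁻⁴ / 49 = 4.4200 × 10⁻⁵ s⁻².
N = √(4.4200 × 10⁻⁵) = 6.6483 × 10⁻³ rad s⁻¹ → T = 2π/N = 945.08 s ≈ 945 s.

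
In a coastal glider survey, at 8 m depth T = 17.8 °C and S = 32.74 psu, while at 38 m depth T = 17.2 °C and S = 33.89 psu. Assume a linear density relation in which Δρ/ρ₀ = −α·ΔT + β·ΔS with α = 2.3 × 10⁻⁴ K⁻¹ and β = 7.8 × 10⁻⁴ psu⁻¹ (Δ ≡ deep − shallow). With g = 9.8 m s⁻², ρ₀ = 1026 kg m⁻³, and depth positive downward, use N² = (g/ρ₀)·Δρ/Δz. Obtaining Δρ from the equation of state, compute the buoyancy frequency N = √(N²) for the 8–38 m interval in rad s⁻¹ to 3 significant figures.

0.0184 rad s⁻¹

ΔT = -0.6 K, ΔS = +1.15 psu (deep − shallow).
Δρ/ρ₀ = −αΔT + βΔS = 1.38 × 10⁻⁴ + 8.97 × 10⁻⁴ = 1.035 × 10⁻³, so Δρ ≈ 1.062 kg m⁻³.
N² = (g/ρ₀)·Δρ/Δz = g·(Δρ/ρ₀)/Δz = 9.8 × 1.035 × 10⁻³ / 30 = 3.3810 × 10⁻⁴ s⁻².
N = √(3.3810 × 10⁻⁴) = 0.018387 rad s⁻¹ ≈ 0.0184 rad s⁻¹.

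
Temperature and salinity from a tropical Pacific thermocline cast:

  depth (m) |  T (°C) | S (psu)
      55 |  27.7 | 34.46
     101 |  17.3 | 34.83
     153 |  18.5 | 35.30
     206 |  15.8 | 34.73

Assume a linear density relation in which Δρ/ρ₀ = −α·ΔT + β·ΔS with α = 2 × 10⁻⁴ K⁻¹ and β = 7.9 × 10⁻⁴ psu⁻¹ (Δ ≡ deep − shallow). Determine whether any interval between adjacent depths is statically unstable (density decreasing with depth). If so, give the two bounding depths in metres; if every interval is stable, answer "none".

Evaluate Δρ/ρ₀ = −αΔT + βΔS across each adjacent pair:
  55–101 m: −αΔT+βΔS = −(2 × 10⁻⁴)(-10.4)+(7.9 × 10⁻⁴)(+0.37) = 2.4 × 10⁻³ → stable
  101–153 m: −αΔT+βΔS = −(2 × 10⁻⁴)(+1.2)+(7.9 × 10⁻⁴)(+0.47) = 1.3 × 10⁻⁴ → stable
  153–206 m: −αΔT+βΔS = −(2 × 10⁻⁴)(-2.7)+(7.9 × 10⁻⁴)(-0.57) = 9.0 × 10⁻⁵ → stable
Every interval has Δρ > 0: the column is stably stratified throughout.

none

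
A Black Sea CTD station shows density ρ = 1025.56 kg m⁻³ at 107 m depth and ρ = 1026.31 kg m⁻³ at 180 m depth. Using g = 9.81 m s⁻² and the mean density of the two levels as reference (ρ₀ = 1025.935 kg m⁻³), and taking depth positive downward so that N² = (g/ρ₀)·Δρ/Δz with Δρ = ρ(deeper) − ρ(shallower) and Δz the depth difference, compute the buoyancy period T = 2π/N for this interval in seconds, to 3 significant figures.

Δρ = 1026.31 − 1025.56 = 0.75 kg m⁻³ over Δz = 180 − 107 = 73 m.
N² = (9.81/1025.935) × (0.75/73) = 9.8240 × 10⁻⁵ s⁻².
N = √(9.8240 × 10⁻⁵) = 9.9116 × 10⁻³ rad s⁻¹, so T = 2π/N = 633.92 s ≈ 634 s.

634 s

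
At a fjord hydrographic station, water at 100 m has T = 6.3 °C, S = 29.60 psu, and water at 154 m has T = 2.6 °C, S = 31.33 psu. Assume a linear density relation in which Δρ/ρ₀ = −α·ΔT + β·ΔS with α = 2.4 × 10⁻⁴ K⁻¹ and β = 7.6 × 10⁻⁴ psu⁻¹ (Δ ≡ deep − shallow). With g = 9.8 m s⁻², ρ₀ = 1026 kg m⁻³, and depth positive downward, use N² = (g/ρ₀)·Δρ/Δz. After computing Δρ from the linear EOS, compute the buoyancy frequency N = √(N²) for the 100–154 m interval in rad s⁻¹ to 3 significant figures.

0.0200 rad s⁻¹

ΔT = -3.7 K, ΔS = +1.73 psu (deep − shallow).
Δρ/ρ₀ = −αΔT + βΔS = 8.88 × 10⁻⁴ + 1.3148 × 10⁻³ = 2.2028 × 10⁻³, so Δρ ≈ 2.260 kg m⁻³.
N² = (g/ρ₀)·Δρ/Δz = g·(Δρ/ρ₀)/Δz = 9.8 × 2.2028 × 10⁻³ / 54 = 3.9977 × 10⁻⁴ s⁻².
N = √(3.9977 × 10⁻⁴) = 0.019994 rad s⁻¹ ≈ 0.0200 rad s⁻¹.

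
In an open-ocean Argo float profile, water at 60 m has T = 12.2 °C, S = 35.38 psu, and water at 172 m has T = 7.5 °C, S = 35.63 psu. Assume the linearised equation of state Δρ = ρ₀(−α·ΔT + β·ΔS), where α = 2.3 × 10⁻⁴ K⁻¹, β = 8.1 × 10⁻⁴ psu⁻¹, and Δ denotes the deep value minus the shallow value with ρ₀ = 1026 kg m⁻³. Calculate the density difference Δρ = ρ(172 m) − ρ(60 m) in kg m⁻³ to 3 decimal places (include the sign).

ΔT = -4.7 K, ΔS = +0.25 psu (deep − shallow).
Δρ/ρ₀ = −(2.3 × 10⁻⁴)(-4.7) + (8.1 × 10⁻⁴)(+0.25) = 1.2835 × 10⁻³.
Δρ = 1026 × (1.2835 × 10⁻³) = +1.317 kg m⁻³.
Positive Δρ: denser below, stable.

+1.317 kg m⁻³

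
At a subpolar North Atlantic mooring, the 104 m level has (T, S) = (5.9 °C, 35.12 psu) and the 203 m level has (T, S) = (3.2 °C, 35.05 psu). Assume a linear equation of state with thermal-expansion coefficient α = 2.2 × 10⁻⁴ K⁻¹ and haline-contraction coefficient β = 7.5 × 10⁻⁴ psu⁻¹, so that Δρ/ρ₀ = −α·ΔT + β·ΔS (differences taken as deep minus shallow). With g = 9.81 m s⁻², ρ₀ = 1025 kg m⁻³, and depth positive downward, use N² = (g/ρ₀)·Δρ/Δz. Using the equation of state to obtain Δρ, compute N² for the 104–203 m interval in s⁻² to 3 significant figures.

5.37 × 10⁻⁵ s⁻²

ΔT = -2.7 K, ΔS = -0.07 psu (deep − shallow).
Δρ/ρ₀ = −αΔT + βΔS = 5.94 × 10⁻⁴ − 5.25 × 10⁻⁵ = 5.415 × 10⁻⁴, so Δρ ≈ 0.5550 kg m⁻³.
N² = (g/ρ₀)·Δρ/Δz = g·(Δρ/ρ₀)/Δz = 9.81 × 5.415 × 10⁻⁴ / 99 = 5.3658 × 10⁻⁵ s⁻² ≈ 5.37 × 10⁻⁵ s⁻².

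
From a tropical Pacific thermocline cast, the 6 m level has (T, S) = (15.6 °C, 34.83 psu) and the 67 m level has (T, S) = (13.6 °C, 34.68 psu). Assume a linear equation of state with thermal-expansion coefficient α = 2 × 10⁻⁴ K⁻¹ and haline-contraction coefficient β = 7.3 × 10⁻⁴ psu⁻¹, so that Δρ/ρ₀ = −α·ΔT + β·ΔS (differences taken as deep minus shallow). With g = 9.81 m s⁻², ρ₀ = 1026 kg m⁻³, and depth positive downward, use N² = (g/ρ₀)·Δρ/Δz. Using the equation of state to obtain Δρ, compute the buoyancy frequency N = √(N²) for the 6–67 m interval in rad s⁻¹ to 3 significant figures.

ΔT = -2.0 K, ΔS = -0.15 psu (deep − shallow).
Δρ/ρ₀ = −αΔT + βΔS = 4.00 × 10⁻⁴ − 1.095 × 10⁻⁴ = 2.905 × 10⁻⁴, so Δρ ≈ 0.2981 kg m⁻³.
N² = (g/ρ₀)·Δρ/Δz = g·(Δρ/ρ₀)/Δz = 9.81 × 2.905 × 10⁻⁴ / 61 = 4.6718 × 10⁻⁵ s⁻².
N = √(4.6718 × 10⁻⁵) = 6.8351 × 10⁻³ rad s⁻¹ ≈ 6.84 × 10⁻³ rad s⁻¹.

6.84 × 10⁻³ rad s⁻¹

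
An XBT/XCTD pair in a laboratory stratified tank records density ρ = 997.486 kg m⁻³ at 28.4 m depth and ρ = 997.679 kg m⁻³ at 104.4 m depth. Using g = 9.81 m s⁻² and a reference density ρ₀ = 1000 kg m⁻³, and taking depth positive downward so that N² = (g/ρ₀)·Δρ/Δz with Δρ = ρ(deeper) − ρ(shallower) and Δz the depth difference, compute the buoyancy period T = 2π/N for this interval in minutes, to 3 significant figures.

21.0 min

Δρ = 997.679 − 997.486 = 0.193 kg m⁻³ over Δz = 104.4 − 28.4 = 76 m.
N² = (9.81/1000) × (0.193/76) = 2.4912 × 10⁻⁵ s⁻².
N = √(2.4912 × 10⁻⁵) = 4.9912 × 10⁻³ rad s⁻¹, so T = 2π/N = 1.2589 × 10³ s = 20.982 min ≈ 21.0 min.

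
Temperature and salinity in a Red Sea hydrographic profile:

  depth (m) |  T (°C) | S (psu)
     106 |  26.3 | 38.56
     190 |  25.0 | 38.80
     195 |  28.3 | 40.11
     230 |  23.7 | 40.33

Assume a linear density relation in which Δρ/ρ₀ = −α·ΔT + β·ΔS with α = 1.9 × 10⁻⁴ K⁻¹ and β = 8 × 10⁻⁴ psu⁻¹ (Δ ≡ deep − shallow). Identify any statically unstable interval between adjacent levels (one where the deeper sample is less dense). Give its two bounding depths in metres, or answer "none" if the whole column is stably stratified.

Evaluate Δρ/ρ₀ = −αΔT + βΔS across each adjacent pair:
  106–190 m: −αΔT+βΔS = −(1.9 × 10⁻⁴)(-1.3)+(8 × 10⁻⁴)(+0.24) = 4.4 × 10⁻⁴ → stable
  190–195 m: −αΔT+βΔS = −(1.9 × 10⁻⁴)(+3.3)+(8 × 10⁻⁴)(+1.31) = 4.2 × 10⁻⁴ → stable
  195–230 m: −αΔT+βΔS = −(1.9 × 10⁻⁴)(-4.6)+(8 × 10⁻⁴)(+0.22) = 1.0 × 10⁻³ → stable
Every interval has Δρ > 0: the column is stably stratified throughout.

none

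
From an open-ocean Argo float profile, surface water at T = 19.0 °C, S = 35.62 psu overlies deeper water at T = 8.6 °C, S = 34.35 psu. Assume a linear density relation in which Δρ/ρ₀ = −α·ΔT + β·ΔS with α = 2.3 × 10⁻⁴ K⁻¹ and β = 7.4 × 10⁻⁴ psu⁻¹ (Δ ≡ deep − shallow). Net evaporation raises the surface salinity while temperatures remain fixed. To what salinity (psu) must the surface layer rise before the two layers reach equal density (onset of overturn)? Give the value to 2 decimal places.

37.58 psu

Neutral buoyancy requires −α(T_deep − T_surf) + β(S_deep − S_surf′) = 0.
S_surf′ = S_deep − (α/β)·ΔT = 34.35 − (2.3 × 10⁻⁴/7.4 × 10⁻⁴)·(-10.4) = 37.5824 psu.
Increase required: 37.5824 − 35.62 = 1.9624 psu.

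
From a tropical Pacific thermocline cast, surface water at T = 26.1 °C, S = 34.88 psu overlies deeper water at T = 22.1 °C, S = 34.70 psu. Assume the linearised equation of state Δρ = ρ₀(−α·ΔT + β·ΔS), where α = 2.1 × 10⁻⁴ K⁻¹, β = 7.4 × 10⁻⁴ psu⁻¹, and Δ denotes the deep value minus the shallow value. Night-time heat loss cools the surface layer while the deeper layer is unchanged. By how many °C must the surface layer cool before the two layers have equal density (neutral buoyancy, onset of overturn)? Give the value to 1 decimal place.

Neutral buoyancy requires Δρ = 0, i.e. −α(T_deep − T_surf′) + β(S_deep − S_surf) = 0.
T_surf′ = T_deep − (β/α)·ΔS = 22.1 − (7.4 × 10⁻⁴/2.1 × 10⁻⁴)·(-0.18) = 22.734 °C.
Cooling required: 26.1 − (22.734) = 3.366 °C.

3.4 °C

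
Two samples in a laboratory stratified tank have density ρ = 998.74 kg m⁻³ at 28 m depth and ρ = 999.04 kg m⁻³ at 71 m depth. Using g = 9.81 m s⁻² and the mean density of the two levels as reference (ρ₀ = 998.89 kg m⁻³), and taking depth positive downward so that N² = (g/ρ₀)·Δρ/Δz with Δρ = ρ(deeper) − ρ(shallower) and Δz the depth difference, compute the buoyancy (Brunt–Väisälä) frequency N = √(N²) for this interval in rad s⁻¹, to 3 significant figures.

8.28 × 10⁻³ rad s⁻¹

Δρ = 999.04 − 998.74 = 0.30 kg m⁻³ over Δz = 71 − 28 = 43 m.
N² = (9.81/998.89) × (0.30/43) = 6.8518 × 10⁻⁵ s⁻².
N = √(6.8518 × 10⁻⁵) = 8.2776 × 10⁻³ rad s⁻¹ ≈ 8.28 × 10⁻³ rad s⁻¹.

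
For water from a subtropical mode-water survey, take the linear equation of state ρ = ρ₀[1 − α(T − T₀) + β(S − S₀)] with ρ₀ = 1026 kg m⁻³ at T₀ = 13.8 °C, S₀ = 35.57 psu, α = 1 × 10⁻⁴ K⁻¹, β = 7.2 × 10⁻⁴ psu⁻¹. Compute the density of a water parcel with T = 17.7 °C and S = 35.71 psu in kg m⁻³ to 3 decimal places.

1025.703 kg m⁻³

T − T₀ = +3.9 K, S − S₀ = +0.14 psu.
Bracket = 1 − α·(+3.9) + β·(+0.14) = 1 + (-2.892 × 10⁻⁴) = 0.9997108.
ρ = 1026 × 0.9997108 = 1025.703 kg m⁻³.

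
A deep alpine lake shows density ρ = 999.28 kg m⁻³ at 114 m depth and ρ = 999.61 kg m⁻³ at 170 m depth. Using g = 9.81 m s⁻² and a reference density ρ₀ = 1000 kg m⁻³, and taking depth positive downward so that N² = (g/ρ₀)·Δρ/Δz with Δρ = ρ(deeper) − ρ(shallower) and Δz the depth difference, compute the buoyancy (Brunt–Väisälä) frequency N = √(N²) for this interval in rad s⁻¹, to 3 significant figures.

7.60 × 10⁻³ rad s⁻¹

Δρ = 999.61 − 999.28 = 0.33 kg m⁻³ over Δz = 170 − 114 = 56 m.
N² = (9.81/1000) × (0.33/56) = 5.7809 × 10⁻⁵ s⁻².
N = √(5.7809 × 10⁻⁵) = 7.6032 × 10⁻³ rad s⁻¹ ≈ 7.60 × 10⁻³ rad s⁻¹.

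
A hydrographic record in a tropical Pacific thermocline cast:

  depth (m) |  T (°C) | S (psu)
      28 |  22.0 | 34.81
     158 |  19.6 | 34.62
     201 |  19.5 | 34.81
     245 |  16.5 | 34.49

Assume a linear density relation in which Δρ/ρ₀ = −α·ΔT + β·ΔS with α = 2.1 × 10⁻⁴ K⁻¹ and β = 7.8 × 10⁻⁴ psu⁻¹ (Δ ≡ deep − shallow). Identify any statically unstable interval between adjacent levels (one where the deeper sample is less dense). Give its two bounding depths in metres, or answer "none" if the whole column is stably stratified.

none

Evaluate Δρ/ρ₀ = −αΔT + βΔS across each adjacent pair:
  28–158 m: −αΔT+βΔS = −(2.1 × 10⁻⁴)(-2.4)+(7.8 × 10⁻⁴)(-0.19) = 3.6 × 10⁻⁴ → stable
  158–201 m: −αΔT+βΔS = −(2.1 × 10⁻⁴)(-0.1)+(7.8 × 10⁻⁴)(+0.19) = 1.7 × 10⁻⁴ → stable
  201–245 m: −αΔT+βΔS = −(2.1 × 10⁻⁴)(-3.0)+(7.8 × 10⁻⁴)(-0.32) = 3.8 × 10⁻⁴ → stable
Every interval has Δρ > 0: the column is stably stratified throughout.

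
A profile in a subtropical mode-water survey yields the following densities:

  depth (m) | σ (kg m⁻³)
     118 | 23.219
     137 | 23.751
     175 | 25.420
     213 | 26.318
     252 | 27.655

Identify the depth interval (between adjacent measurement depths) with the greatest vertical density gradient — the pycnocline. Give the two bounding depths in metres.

137–175 m

Compute the density gradient over each adjacent pair:
  118–137 m: Δρ/Δz = 0.532/19 = 0.028 kg m⁻⁴
  137–175 m: Δρ/Δz = 1.669/38 = 0.044 kg m⁻⁴
  175–213 m: Δρ/Δz = 0.898/38 = 0.024 kg m⁻⁴
  213–252 m: Δρ/Δz = 1.337/39 = 0.034 kg m⁻⁴
The largest gradient is in the 137–175 m interval — the pycnocline.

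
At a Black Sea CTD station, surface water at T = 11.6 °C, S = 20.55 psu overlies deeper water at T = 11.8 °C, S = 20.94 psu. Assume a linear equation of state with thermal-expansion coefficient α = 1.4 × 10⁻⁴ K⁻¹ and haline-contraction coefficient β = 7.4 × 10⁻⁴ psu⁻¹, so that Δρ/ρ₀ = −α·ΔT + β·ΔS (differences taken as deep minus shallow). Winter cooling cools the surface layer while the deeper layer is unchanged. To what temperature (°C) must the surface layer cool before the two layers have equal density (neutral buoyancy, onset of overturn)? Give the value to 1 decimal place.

9.7 °C

Neutral buoyancy requires Δρ = 0, i.e. −α(T_deep − T_surf′) + β(S_deep − S_surf) = 0.
T_surf′ = T_deep − (β/α)·ΔS = 11.8 − (7.4 × 10⁻⁴/1.4 × 10⁻⁴)·(+0.39) = 9.739 °C.
Cooling required: 11.6 − (9.739) = 1.861 °C.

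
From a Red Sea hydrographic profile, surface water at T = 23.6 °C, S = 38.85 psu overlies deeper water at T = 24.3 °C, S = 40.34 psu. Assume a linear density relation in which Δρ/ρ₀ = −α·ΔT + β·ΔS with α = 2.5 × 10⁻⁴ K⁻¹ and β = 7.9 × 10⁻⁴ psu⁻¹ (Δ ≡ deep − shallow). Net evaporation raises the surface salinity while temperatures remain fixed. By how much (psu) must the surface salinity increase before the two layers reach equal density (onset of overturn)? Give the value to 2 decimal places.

Neutral buoyancy requires −α(T_deep − T_surf) + β(S_deep − S_surf′) = 0.
S_surf′ = S_deep − (α/β)·ΔT = 40.34 − (2.5 × 10⁻⁴/7.9 × 10⁻⁴)·(+0.7) = 40.1185 psu.
Increase required: 40.1185 − 38.85 = 1.2685 psu.

1.27 psu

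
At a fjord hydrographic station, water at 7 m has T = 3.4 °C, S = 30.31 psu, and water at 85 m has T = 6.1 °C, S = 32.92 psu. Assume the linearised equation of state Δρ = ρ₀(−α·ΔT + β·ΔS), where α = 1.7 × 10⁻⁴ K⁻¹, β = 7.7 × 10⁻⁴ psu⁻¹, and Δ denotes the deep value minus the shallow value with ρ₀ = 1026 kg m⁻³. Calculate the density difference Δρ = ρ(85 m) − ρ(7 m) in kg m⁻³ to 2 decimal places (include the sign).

ΔT = +2.7 K, ΔS = +2.61 psu (deep − shallow).
Δρ/ρ₀ = −(1.7 × 10⁻⁴)(+2.7) + (7.7 × 10⁻⁴)(+2.61) = 1.5507 × 10⁻³.
Δρ = 1026 × (1.5507 × 10⁻³) = +1.59 kg m⁻³.
Positive Δρ: denser below, stable.

+1.59 kg m⁻³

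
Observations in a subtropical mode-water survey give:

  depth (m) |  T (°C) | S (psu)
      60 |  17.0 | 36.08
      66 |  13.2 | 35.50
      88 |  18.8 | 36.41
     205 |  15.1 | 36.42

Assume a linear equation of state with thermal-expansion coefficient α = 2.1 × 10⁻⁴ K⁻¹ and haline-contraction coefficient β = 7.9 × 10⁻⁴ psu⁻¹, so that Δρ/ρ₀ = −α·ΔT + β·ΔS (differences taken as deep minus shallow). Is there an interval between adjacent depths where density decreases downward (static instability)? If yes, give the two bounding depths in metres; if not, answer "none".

66–88 m

Evaluate Δρ/ρ₀ = −αΔT + βΔS across each adjacent pair:
  60–66 m: −αΔT+βΔS = −(2.1 × 10⁻⁴)(-3.8)+(7.9 × 10⁻⁴)(-0.58) = 3.4 × 10⁻⁴ → stable
  66–88 m: −αΔT+βΔS = −(2.1 × 10⁻⁴)(+5.6)+(7.9 × 10⁻⁴)(+0.91) = -4.6 × 10⁻⁴ → UNSTABLE
  88–205 m: −αΔT+βΔS = −(2.1 × 10⁻⁴)(-3.7)+(7.9 × 10⁻⁴)(+0.01) = 7.8 × 10⁻⁴ → stable
The 66–88 m interval has Δρ < 0: lighter water underlies denser water.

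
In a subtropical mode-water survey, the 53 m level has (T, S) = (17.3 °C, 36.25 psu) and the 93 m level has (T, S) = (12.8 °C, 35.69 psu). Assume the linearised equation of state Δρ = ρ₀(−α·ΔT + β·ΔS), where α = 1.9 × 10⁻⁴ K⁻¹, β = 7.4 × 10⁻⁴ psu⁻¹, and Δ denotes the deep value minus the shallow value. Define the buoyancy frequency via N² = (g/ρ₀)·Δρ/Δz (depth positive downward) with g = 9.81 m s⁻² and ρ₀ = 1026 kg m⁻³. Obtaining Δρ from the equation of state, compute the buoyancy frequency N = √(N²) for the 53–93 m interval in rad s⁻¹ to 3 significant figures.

0.0104 rad s⁻¹

ΔT = -4.5 K, ΔS = -0.56 psu (deep − shallow).
Δρ/ρ₀ = −αΔT + βΔS = 8.55 × 10⁻⁴ − 4.144 × 10⁻⁴ = 4.406 × 10⁻⁴, so Δρ ≈ 0.4521 kg m⁻³.
N² = (g/ρ₀)·Δρ/Δz = g·(Δρ/ρ₀)/Δz = 9.81 × 4.406 × 10⁻⁴ / 40 = 1.0806 × 10⁻⁴ s⁻².
N = √(1.0806 × 10⁻⁴) = 0.010395 rad s⁻¹ ≈ 0.0104 rad s⁻¹.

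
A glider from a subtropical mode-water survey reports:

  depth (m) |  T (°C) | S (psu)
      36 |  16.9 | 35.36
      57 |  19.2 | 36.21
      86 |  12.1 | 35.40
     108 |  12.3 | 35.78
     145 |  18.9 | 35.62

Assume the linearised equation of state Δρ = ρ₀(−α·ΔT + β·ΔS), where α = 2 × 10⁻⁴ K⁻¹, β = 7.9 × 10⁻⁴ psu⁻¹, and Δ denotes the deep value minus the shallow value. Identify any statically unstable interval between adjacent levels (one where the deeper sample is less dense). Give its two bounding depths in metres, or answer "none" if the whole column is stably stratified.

108–145 m

Evaluate Δρ/ρ₀ = −αΔT + βΔS across each adjacent pair:
  36–57 m: −αΔT+βΔS = −(2 × 10⁻⁴)(+2.3)+(7.9 × 10⁻⁴)(+0.85) = 2.1 × 10⁻⁴ → stable
  57–86 m: −αΔT+βΔS = −(2 × 10⁻⁴)(-7.1)+(7.9 × 10⁻⁴)(-0.81) = 7.8 × 10⁻⁴ → stable
  86–108 m: −αΔT+βΔS = −(2 × 10⁻⁴)(+0.2)+(7.9 × 10⁻⁴)(+0.38) = 2.6 × 10⁻⁴ → stable
  108–145 m: −αΔT+βΔS = −(2 × 10⁻⁴)(+6.6)+(7.9 × 10⁻⁴)(-0.16) = -1.4 × 10⁻³ → UNSTABLE
The 108–145 m interval has Δρ < 0: lighter water underlies denser water.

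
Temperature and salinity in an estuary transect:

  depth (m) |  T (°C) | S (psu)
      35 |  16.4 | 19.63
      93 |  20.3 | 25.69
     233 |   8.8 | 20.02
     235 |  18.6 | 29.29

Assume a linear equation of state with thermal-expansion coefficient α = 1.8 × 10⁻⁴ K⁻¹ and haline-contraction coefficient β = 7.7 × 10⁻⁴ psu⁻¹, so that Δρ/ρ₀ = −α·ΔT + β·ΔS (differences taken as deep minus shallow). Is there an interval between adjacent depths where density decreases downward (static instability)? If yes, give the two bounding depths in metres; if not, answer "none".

Evaluate Δρ/ρ₀ = −αΔT + βΔS across each adjacent pair:
  35–93 m: −αΔT+βΔS = −(1.8 × 10⁻⁴)(+3.9)+(7.7 × 10⁻⁴)(+6.06) = 4.0 × 10⁻³ → stable
  93–233 m: −αΔT+βΔS = −(1.8 × 10⁻⁴)(-11.5)+(7.7 × 10⁻⁴)(-5.67) = -2.3 × 10⁻³ → UNSTABLE
  233–235 m: −αΔT+βΔS = −(1.8 × 10⁻⁴)(+9.8)+(7.7 × 10⁻⁴)(+9.27) = 5.4 × 10⁻³ → stable
The 93–233 m interval has Δρ < 0: lighter water underlies denser water.

93–233 m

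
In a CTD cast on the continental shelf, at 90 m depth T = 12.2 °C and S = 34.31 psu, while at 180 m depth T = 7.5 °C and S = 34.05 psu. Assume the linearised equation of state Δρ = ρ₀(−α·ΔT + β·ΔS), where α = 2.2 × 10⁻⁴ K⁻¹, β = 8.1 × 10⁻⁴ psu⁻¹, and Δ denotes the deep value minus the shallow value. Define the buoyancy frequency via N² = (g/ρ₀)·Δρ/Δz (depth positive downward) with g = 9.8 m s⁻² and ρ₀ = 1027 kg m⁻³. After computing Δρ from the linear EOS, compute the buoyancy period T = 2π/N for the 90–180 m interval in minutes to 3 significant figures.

ΔT = -4.7 K, ΔS = -0.26 psu (deep − shallow).
Δρ/ρ₀ = −αΔT + βΔS = 1.034 × 10⁻³ − 2.106 × 10⁻⁴ = 8.234 × 10⁻⁴, so Δρ ≈ 0.8456 kg m⁻³.
N² = (g/ρ₀)·Δρ/Δz = g·(Δρ/ρ₀)/Δz = 9.8 × 8.234 × 10⁻⁴ / 90 = 8.9659 × 10⁻⁵ s⁻².
N = √(8.9659 × 10⁻⁵) = 9.4688 × 10⁻³ rad s⁻¹ → T = 2π/N = 663.57 s = 11.060 min ≈ 11.1 min.

11.1 min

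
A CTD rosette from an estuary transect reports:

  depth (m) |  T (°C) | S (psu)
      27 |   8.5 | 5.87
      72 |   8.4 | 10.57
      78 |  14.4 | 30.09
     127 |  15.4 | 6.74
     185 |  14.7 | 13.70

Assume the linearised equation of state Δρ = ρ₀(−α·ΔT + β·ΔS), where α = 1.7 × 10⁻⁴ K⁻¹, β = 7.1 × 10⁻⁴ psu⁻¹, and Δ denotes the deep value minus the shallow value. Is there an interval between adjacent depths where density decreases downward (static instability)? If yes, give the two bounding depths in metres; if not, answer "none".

78–127 m

Evaluate Δρ/ρ₀ = −αΔT + βΔS across each adjacent pair:
  27–72 m: −αΔT+βΔS = −(1.7 × 10⁻⁴)(-0.1)+(7.1 × 10⁻⁴)(+4.70) = 3.4 × 10⁻³ → stable
  72–78 m: −αΔT+βΔS = −(1.7 × 10⁻⁴)(+6.0)+(7.1 × 10⁻⁴)(+19.52) = 0.013 → stable
  78–127 m: −αΔT+βΔS = −(1.7 × 10⁻⁴)(+1.0)+(7.1 × 10⁻⁴)(-23.35) = -0.017 → UNSTABLE
  127–185 m: −αΔT+βΔS = −(1.7 × 10⁻⁴)(-0.7)+(7.1 × 10⁻⁴)(+6.96) = 5.1 × 10⁻³ → stable
The 78–127 m interval has Δρ < 0: lighter water underlies denser water.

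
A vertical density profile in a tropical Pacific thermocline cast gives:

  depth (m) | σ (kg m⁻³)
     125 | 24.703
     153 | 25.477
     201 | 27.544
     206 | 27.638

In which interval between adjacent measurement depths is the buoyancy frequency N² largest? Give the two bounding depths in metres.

153–201 m

Compute the density gradient over each adjacent pair:
  125–153 m: Δρ/Δz = 0.774/28 = 0.028 kg m⁻⁴
  153–201 m: Δρ/Δz = 2.067/48 = 0.043 kg m⁻⁴
  201–206 m: Δρ/Δz = 0.094/5 = 0.019 kg m⁻⁴
The largest gradient is in the 153–201 m interval — the pycnocline.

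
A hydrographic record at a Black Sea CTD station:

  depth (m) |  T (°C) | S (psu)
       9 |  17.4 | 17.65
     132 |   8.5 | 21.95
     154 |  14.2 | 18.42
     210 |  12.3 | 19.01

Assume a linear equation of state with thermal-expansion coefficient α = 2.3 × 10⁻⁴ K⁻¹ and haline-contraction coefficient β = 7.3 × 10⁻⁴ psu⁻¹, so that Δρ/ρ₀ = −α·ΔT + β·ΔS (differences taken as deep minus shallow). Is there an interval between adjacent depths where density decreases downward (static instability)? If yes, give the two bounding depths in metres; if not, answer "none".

132–154 m

Evaluate Δρ/ρ₀ = −αΔT + βΔS across each adjacent pair:
  9–132 m: −αΔT+βΔS = −(2.3 × 10⁻⁴)(-8.9)+(7.3 × 10⁻⁴)(+4.30) = 5.2 × 10⁻³ → stable
  132–154 m: −αΔT+βΔS = −(2.3 × 10⁻⁴)(+5.7)+(7.3 × 10⁻⁴)(-3.53) = -3.9 × 10⁻³ → UNSTABLE
  154–210 m: −αΔT+βΔS = −(2.3 × 10⁻⁴)(-1.9)+(7.3 × 10⁻⁴)(+0.59) = 8.7 × 10⁻⁴ → stable
The 132–154 m interval has Δρ < 0: lighter water underlies denser water.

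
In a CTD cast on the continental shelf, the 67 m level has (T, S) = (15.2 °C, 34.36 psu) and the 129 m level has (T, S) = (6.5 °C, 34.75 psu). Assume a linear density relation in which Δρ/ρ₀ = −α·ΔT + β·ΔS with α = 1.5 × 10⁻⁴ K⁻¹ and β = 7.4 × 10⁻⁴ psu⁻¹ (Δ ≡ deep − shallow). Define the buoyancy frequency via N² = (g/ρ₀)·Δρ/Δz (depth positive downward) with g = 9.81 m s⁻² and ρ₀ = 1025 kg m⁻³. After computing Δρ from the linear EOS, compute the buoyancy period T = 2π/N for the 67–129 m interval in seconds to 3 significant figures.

ΔT = -8.7 K, ΔS = +0.39 psu (deep − shallow).
Δρ/ρ₀ = −αΔT + βΔS = 1.305 × 10⁻³ + 2.886 × 10⁻⁴ = 1.5936 × 10⁻³, so Δρ ≈ 1.633 kg m⁻³.
N² = (g/ρ₀)·Δρ/Δz = g·(Δρ/ρ₀)/Δz = 9.81 × 1.5936 × 10⁻³ / 62 = 2.5215 × 10⁻⁴ s⁻².
N = √(2.5215 × 10⁻⁴) = 0.015879 rad s⁻¹ → T = 2π/N = 395.69 s ≈ 396 s.

396 s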